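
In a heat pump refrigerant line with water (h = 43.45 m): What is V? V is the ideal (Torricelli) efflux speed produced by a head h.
Formula: V = \sqrt{2 g h}
V = √(2·9.81·43.45) = 29.2 m/s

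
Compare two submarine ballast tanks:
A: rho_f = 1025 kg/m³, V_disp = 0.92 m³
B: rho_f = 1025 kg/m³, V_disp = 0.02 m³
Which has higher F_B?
F_B(A) = 9251 N, F_B(B) = 201.1 N. Answer: A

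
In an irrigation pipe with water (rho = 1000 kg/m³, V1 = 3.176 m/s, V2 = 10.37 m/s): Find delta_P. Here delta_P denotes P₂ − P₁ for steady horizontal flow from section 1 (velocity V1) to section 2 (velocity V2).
Formula: \Delta P = \frac{1}{2} \rho (V_1^2 - V_2^2)
delta_P = 0.5·1000·(3.176² − 10.37²)/1000 = -48.72 kPa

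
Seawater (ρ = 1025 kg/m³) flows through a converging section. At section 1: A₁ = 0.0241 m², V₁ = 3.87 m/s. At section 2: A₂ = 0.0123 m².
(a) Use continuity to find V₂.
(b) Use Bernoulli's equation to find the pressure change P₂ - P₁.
(a) Continuity: A₁V₁=A₂V₂ -> V₂=A₁V₁/A₂=0.0241*3.87/0.0123=7.58 m/s
(b) Bernoulli: P₂-P₁=0.5*rho*(V₁^2-V₂^2)/1000=0.5*1025*(3.87^2-7.58^2)/1000=-21.77 kPa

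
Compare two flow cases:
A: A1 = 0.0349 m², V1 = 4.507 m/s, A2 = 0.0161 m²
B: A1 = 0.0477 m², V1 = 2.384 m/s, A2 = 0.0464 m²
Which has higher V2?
V2(A) = 9.77 m/s, V2(B) = 2.451 m/s. Answer: A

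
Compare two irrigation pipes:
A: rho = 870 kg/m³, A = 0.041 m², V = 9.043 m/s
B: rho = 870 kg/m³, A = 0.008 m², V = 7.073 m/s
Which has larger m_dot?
m_dot(A) = 322.6 kg/s, m_dot(B) = 49.23 kg/s. Answer: A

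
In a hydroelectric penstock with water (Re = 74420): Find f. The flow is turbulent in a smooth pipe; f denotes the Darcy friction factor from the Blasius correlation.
Formula: f = \frac{0.316}{Re^{0.25}}
f = 0.316/74420^0.25 = 0.01913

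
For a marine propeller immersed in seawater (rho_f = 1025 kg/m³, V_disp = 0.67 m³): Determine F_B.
Formula: F_B = \rho_f g V_{disp}
F_B = 1025·9.81·0.67 = 6737 N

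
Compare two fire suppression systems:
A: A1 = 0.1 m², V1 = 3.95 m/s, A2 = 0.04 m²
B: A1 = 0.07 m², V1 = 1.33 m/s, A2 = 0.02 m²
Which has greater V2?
V2(A) = 9.875 m/s, V2(B) = 4.655 m/s. Answer: A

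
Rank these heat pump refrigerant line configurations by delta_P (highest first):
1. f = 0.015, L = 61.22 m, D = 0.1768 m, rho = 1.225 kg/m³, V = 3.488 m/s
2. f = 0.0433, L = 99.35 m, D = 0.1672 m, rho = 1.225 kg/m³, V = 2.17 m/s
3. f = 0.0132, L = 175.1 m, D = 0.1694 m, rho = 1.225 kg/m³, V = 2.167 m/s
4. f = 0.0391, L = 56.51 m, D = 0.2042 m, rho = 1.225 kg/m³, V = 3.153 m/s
Case 1: delta_P = 0.0387 kPa
Case 2: delta_P = 0.07421 kPa
Case 3: delta_P = 0.03924 kPa
Case 4: delta_P = 0.06589 kPa
Ranking (highest first): 2, 4, 3, 1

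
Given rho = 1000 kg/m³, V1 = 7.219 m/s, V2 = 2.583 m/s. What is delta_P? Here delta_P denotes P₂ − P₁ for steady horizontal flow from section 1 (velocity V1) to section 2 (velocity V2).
Formula: \Delta P = \frac{1}{2} \rho (V_1^2 - V_2^2)
delta_P = 0.5·1000·(7.219² − 2.583²)/1000 = 22.72 kPa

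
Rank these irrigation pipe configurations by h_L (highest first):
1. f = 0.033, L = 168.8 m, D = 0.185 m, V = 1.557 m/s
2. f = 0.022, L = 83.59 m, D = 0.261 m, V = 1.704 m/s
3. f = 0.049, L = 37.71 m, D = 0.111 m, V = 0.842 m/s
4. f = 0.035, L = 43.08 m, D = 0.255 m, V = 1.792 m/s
Case 1: h_L = 3.72 m
Case 2: h_L = 1.043 m
Case 3: h_L = 0.6015 m
Case 4: h_L = 0.9678 m
Ranking (highest first): 1, 2, 4, 3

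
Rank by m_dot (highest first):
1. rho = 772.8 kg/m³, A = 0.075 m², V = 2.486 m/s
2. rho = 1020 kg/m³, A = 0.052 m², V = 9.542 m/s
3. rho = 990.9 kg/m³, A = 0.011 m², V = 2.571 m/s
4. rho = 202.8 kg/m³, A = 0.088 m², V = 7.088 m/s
Case 1: m_dot = 144.1 kg/s
Case 2: m_dot = 506.1 kg/s
Case 3: m_dot = 28.02 kg/s
Case 4: m_dot = 126.5 kg/s
Ranking (highest first): 2, 1, 4, 3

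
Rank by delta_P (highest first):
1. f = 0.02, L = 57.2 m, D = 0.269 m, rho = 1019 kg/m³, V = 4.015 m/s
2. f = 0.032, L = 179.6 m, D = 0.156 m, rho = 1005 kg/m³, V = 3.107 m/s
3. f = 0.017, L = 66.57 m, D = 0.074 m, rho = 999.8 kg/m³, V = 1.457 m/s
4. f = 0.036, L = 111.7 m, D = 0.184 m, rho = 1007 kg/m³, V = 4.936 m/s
Case 1: delta_P = 34.93 kPa
Case 2: delta_P = 178.7 kPa
Case 3: delta_P = 16.23 kPa
Case 4: delta_P = 268.1 kPa
Ranking (highest first): 4, 2, 1, 3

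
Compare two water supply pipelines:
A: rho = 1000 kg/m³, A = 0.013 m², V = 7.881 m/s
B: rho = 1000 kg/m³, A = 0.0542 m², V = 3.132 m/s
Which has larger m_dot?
m_dot(A) = 102.5 kg/s, m_dot(B) = 169.8 kg/s. Answer: B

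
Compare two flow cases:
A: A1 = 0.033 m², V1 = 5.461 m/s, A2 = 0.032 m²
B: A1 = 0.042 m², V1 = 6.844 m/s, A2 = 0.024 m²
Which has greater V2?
V2(A) = 5.632 m/s, V2(B) = 11.98 m/s. Answer: B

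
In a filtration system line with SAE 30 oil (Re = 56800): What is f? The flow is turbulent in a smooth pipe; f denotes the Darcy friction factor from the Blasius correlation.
Formula: f = \frac{0.316}{Re^{0.25}}
f = 0.316/56800^0.25 = 0.02047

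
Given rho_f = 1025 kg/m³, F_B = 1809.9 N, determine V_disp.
Formula: F_B = \rho_f g V_{disp}
Substituting knowns: 1809.9 = 1025·9.81·V_disp
Solving for V_disp: V_disp = 1809.9/(1025·9.81) = 0.18 m³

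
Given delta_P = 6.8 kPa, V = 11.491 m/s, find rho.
Formula: V = \sqrt{\frac{2 \Delta P}{\rho}}
Substituting knowns: 11.491 = √(2·(6.8·1000)/rho)
Solving for rho: rho = 2·(6.8·1000)/11.491² = 103 kg/m³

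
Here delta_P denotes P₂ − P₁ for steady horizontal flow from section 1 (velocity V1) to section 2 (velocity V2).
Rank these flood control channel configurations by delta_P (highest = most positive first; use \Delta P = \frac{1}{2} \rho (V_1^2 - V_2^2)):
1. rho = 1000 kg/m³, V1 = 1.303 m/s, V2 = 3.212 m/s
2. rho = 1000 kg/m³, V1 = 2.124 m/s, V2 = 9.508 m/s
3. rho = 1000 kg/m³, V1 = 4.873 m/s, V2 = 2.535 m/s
Case 1: delta_P = -4.31 kPa
Case 2: delta_P = -42.95 kPa
Case 3: delta_P = 8.66 kPa
Ranking (highest first): 3, 1, 2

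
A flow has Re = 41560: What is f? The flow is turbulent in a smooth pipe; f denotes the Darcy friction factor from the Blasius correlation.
Formula: f = \frac{0.316}{Re^{0.25}}
f = 0.316/41560^0.25 = 0.02213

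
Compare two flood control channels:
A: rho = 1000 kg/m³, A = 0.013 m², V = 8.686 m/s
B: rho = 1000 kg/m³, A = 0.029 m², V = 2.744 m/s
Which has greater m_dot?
m_dot(A) = 112.9 kg/s, m_dot(B) = 79.58 kg/s. Answer: A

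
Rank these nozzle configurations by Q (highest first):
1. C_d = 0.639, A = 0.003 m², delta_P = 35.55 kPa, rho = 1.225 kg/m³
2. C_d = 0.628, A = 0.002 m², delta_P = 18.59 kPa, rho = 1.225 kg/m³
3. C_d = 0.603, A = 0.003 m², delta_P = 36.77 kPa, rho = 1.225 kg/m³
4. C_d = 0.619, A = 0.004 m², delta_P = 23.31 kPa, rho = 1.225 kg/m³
Case 1: Q = 461.8 L/s
Case 2: Q = 218.8 L/s
Case 3: Q = 443.2 L/s
Case 4: Q = 483 L/s
Ranking (highest first): 4, 1, 3, 2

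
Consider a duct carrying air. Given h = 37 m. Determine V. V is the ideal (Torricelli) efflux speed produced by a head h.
Formula: V = \sqrt{2 g h}
V = √(2·9.81·37) = 26.94 m/s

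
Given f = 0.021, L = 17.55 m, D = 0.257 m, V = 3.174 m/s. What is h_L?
Formula: h_L = f \frac{L}{D} \frac{V^2}{2g}
h_L = 0.021·(17.55/0.257)·3.174²/(2·9.81) = 0.7363 m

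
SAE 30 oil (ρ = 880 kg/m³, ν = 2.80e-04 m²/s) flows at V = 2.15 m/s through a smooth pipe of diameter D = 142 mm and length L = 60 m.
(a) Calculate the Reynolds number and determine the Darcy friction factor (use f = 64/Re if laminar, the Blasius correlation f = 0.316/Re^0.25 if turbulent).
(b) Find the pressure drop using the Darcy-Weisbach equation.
(a) Re = V·D/ν = 2.15·0.142/2.80e-04 = 1090.4 → laminar (Re < 2300); f = 64/Re = 64/1090.4 = 0.058694
(b) Darcy-Weisbach: ΔP = f·(L/D)·½ρV²/1000 = 0.058694·(60/0.142)·½·880·2.15²/1000 = 50.44 kPa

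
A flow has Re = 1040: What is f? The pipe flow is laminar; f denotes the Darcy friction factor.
Formula: f = \frac{64}{Re}
f = 64/1040 = 0.06154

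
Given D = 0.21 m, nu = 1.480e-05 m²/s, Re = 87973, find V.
Formula: Re = \frac{V D}{\nu}
Substituting knowns: 87973 = V·0.21/1.480e-05
Solving for V: V = 87973·1.480e-05/0.21 = 6.2 m/s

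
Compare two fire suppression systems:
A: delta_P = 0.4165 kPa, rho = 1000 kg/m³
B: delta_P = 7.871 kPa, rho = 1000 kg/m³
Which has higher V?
V(A) = 0.9127 m/s, V(B) = 3.968 m/s. Answer: B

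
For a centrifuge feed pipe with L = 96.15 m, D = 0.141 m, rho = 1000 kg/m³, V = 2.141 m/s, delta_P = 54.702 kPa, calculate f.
Formula: \Delta P = f \frac{L}{D} \frac{\rho V^2}{2}
Substituting knowns: 54.702 = f·(96.15/0.141)·0.5·1000·2.141²/1000
Solving for f: f = (54.702·1000)/((96.15/0.141)·0.5·1000·2.141²) = 0.035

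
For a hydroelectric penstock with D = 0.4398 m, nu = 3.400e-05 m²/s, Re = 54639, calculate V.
Formula: Re = \frac{V D}{\nu}
Substituting knowns: 54639 = V·0.4398/3.400e-05
Solving for V: V = 54639·3.400e-05/0.4398 = 4.224 m/s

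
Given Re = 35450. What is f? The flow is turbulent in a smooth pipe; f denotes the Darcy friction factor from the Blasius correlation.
Formula: f = \frac{0.316}{Re^{0.25}}
f = 0.316/35450^0.25 = 0.02303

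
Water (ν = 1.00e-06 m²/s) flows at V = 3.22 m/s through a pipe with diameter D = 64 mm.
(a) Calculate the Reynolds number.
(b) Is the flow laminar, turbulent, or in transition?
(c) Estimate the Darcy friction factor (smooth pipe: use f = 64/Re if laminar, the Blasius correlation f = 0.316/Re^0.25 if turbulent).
(a) Re = V·D/ν = 3.22·0.064/1.00e-06 = 206080
(b) Flow regime: turbulent (Re > 4000)
(c) Friction factor: f = 0.316/Re^0.25 = 0.316/206080^0.25 = 0.01483 (Blasius is strictly valid for Re ≲ 1e5; used here as the smooth-pipe estimate the problem specifies)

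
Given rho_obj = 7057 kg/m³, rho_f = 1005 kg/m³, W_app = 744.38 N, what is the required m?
Formula: W_{app} = mg\left(1 - \frac{\rho_f}{\rho_{obj}}\right)
Substituting knowns: 744.38 = m·9.81·(1 − 1005/7057)
Solving for m: m = 744.38/(9.81·(1 − 1005/7057)) = 88.48 kg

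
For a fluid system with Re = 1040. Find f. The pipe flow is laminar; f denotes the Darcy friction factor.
Formula: f = \frac{64}{Re}
f = 64/1040 = 0.06154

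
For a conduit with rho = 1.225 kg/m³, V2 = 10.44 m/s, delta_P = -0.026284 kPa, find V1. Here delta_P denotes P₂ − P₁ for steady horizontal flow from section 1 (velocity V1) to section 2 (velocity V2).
Formula: \Delta P = \frac{1}{2} \rho (V_1^2 - V_2^2)
Substituting knowns: -0.026284 = 0.5·1.225·(V1² − 10.44²)/1000
Solving for V1: V1 = √(10.44² + 2·(-0.026284·1000)/1.225) = 8.129 m/s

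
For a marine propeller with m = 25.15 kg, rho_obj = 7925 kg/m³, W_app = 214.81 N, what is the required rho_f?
Formula: W_{app} = mg\left(1 - \frac{\rho_f}{\rho_{obj}}\right)
Substituting knowns: 214.81 = 25.15·9.81·(1 − rho_f/7925)
Solving for rho_f: rho_f = 7925·(1 − 214.81/(25.15·9.81)) = 1025 kg/m³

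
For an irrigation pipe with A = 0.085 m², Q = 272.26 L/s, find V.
Formula: Q = A V
Substituting knowns: 272.26 = 0.085·V·1000
Solving for V: V = (272.26/1000)/0.085 = 3.203 m/s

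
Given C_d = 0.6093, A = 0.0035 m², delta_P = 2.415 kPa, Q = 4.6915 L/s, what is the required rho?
Formula: Q = C_d A \sqrt{\frac{2 \Delta P}{\rho}}
Substituting knowns: 4.6915 = 0.6093·0.0035·√(2·(2.415·1000)/rho)·1000
Solving for rho: rho = 2·(2.415·1000)/((4.6915/1000)/(0.6093·0.0035))² = 998 kg/m³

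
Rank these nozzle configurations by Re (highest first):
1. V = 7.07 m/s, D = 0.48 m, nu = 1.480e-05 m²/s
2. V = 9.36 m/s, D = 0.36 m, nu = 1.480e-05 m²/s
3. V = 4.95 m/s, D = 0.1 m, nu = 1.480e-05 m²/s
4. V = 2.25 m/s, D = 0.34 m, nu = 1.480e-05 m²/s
Case 1: Re = 229297
Case 2: Re = 227676
Case 3: Re = 33446
Case 4: Re = 51689
Ranking (highest first): 1, 2, 4, 3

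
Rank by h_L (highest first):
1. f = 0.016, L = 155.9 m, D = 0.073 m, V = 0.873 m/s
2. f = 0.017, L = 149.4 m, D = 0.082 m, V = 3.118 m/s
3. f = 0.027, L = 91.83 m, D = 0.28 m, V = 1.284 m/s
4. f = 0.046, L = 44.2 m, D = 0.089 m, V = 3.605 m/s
Case 1: h_L = 1.327 m
Case 2: h_L = 15.35 m
Case 3: h_L = 0.7441 m
Case 4: h_L = 15.13 m
Ranking (highest first): 2, 4, 1, 3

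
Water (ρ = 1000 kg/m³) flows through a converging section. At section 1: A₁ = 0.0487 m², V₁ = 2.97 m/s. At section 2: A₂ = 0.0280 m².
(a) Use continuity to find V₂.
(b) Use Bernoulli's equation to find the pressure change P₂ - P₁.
(a) Continuity: A₁V₁=A₂V₂ -> V₂=A₁V₁/A₂=0.0487*2.97/0.0280=5.17 m/s
(b) Bernoulli: P₂-P₁=0.5*rho*(V₁^2-V₂^2)/1000=0.5*1000*(2.97^2-5.17^2)/1000=-8.954 kPa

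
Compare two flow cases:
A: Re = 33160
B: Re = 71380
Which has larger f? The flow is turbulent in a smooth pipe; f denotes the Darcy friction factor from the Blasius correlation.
f(A) = 0.02342, f(B) = 0.01933. Answer: A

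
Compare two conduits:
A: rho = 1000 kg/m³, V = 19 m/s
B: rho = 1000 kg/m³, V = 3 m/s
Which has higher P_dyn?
P_dyn(A) = 180.5 kPa, P_dyn(B) = 4.5 kPa. Answer: A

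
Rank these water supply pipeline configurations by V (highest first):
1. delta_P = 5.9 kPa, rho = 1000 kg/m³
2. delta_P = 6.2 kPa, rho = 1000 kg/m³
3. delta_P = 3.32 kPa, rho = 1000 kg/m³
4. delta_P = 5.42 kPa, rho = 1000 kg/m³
Case 1: V = 3.435 m/s
Case 2: V = 3.521 m/s
Case 3: V = 2.577 m/s
Case 4: V = 3.292 m/s
Ranking (highest first): 2, 1, 4, 3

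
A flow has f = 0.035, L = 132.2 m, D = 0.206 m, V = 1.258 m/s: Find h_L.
Formula: h_L = f \frac{L}{D} \frac{V^2}{2g}
h_L = 0.035·(132.2/0.206)·1.258²/(2·9.81) = 1.812 m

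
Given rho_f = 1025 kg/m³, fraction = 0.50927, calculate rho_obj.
Formula: f_{sub} = \frac{\rho_{obj}}{\rho_f}
Substituting knowns: 0.50927 = rho_obj/1025
Solving for rho_obj: rho_obj = 0.50927·1025 = 522 kg/m³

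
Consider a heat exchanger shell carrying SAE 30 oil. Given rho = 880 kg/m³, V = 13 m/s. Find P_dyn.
Formula: P_{dyn} = \frac{1}{2} \rho V^2
P_dyn = 0.5·880·13²/1000 = 74.36 kPa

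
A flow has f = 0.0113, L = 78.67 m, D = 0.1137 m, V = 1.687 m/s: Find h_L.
Formula: h_L = f \frac{L}{D} \frac{V^2}{2g}
h_L = 0.0113·(78.67/0.1137)·1.687²/(2·9.81) = 1.134 m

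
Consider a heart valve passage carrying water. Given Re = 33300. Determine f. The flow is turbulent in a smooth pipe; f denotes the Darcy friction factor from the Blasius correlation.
Formula: f = \frac{0.316}{Re^{0.25}}
f = 0.316/33300^0.25 = 0.02339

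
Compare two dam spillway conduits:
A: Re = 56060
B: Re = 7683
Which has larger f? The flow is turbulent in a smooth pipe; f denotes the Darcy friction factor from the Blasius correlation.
f(A) = 0.02054, f(B) = 0.03375. Answer: B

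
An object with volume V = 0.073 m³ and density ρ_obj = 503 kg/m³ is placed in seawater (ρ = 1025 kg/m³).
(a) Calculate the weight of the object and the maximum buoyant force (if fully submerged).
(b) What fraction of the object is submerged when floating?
(a) W=rho_obj*g*V=503*9.81*0.073=360.2 N; F_B(max)=rho*g*V=1025*9.81*0.073=734.0 N
(b) Floating fraction=rho_obj/rho=503/1025=0.491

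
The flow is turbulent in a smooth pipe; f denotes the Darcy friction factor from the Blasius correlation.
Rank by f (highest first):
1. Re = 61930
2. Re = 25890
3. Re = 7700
Case 1: f = 0.02003
Case 2: f = 0.02491
Case 3: f = 0.03373
Ranking (highest first): 3, 2, 1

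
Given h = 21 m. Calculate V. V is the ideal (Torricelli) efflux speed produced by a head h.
Formula: V = \sqrt{2 g h}
V = √(2·9.81·21) = 20.3 m/s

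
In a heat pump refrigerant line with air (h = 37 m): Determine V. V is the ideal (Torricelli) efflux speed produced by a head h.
Formula: V = \sqrt{2 g h}
V = √(2·9.81·37) = 26.94 m/s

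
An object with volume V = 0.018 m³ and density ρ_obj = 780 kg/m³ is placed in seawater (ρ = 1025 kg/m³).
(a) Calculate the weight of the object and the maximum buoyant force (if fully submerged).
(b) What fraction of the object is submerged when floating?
(a) W=rho_obj*g*V=780*9.81*0.018=137.7 N; F_B(max)=rho*g*V=1025*9.81*0.018=181.0 N
(b) Floating fraction=rho_obj/rho=780/1025=0.761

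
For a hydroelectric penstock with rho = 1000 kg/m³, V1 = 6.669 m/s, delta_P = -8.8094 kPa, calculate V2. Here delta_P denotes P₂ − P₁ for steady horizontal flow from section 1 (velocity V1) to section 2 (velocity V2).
Formula: \Delta P = \frac{1}{2} \rho (V_1^2 - V_2^2)
Substituting knowns: -8.8094 = 0.5·1000·(6.669² − V2²)/1000
Solving for V2: V2 = √(6.669² − 2·(-8.8094·1000)/1000) = 7.88 m/s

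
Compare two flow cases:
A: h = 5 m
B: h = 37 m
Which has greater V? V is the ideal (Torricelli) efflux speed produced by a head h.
V(A) = 9.905 m/s, V(B) = 26.94 m/s. Answer: B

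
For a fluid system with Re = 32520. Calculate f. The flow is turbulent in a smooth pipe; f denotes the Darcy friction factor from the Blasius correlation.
Formula: f = \frac{0.316}{Re^{0.25}}
f = 0.316/32520^0.25 = 0.02353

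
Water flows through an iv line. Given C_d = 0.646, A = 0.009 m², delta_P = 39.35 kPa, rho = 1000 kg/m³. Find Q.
Formula: Q = C_d A \sqrt{\frac{2 \Delta P}{\rho}}
Q = 0.646·0.009·√(2·(39.35·1000)/1000)·1000 = 51.58 L/s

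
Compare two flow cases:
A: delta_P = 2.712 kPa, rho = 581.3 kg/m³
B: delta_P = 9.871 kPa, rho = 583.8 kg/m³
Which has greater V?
V(A) = 3.055 m/s, V(B) = 5.815 m/s. Answer: B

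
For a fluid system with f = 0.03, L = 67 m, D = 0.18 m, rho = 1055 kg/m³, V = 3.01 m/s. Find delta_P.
Formula: \Delta P = f \frac{L}{D} \frac{\rho V^2}{2}
delta_P = 0.03·(67/0.18)·0.5·1055·3.01²/1000 = 53.37 kPa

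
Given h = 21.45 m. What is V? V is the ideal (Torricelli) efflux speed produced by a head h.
Formula: V = \sqrt{2 g h}
V = √(2·9.81·21.45) = 20.51 m/s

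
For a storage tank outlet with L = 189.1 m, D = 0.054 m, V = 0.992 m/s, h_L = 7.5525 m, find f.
Formula: h_L = f \frac{L}{D} \frac{V^2}{2g}
Substituting knowns: 7.5525 = f·(189.1/0.054)·0.992²/(2·9.81)
Solving for f: f = 7.5525·2·9.81/((189.1/0.054)·0.992²) = 0.043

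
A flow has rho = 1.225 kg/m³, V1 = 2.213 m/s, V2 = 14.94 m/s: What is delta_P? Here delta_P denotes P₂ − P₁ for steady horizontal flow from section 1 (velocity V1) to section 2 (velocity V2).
Formula: \Delta P = \frac{1}{2} \rho (V_1^2 - V_2^2)
delta_P = 0.5·1.225·(2.213² − 14.94²)/1000 = -0.1337 kPa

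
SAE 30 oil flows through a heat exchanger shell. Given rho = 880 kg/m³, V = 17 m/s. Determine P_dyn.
Formula: P_{dyn} = \frac{1}{2} \rho V^2
P_dyn = 0.5·880·17²/1000 = 127.2 kPa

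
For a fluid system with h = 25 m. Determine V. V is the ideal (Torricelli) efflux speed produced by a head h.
Formula: V = \sqrt{2 g h}
V = √(2·9.81·25) = 22.15 m/s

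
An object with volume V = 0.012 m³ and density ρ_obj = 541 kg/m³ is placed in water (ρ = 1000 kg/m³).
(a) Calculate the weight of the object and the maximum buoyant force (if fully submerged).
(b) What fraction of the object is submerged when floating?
(a) W=rho_obj*g*V=541*9.81*0.012=63.7 N; F_B(max)=rho*g*V=1000*9.81*0.012=117.7 N
(b) Floating fraction=rho_obj/rho=541/1000=0.541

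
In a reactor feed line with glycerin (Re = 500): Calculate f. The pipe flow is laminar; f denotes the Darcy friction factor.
Formula: f = \frac{64}{Re}
f = 64/500 = 0.128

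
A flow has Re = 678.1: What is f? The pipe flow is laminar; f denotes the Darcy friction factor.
Formula: f = \frac{64}{Re}
f = 64/678.1 = 0.09438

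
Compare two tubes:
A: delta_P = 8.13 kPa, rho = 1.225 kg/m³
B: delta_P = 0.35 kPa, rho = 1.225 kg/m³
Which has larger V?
V(A) = 115.2 m/s, V(B) = 23.9 m/s. Answer: A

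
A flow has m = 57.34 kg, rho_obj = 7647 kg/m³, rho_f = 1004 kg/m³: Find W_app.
Formula: W_{app} = mg\left(1 - \frac{\rho_f}{\rho_{obj}}\right)
W_app = 57.34·9.81·(1 − 1004/7647) = 488.7 N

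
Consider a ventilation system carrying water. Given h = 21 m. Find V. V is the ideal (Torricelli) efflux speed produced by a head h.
Formula: V = \sqrt{2 g h}
V = √(2·9.81·21) = 20.3 m/s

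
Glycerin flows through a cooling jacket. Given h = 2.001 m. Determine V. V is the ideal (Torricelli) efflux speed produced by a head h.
Formula: V = \sqrt{2 g h}
V = √(2·9.81·2.001) = 6.266 m/s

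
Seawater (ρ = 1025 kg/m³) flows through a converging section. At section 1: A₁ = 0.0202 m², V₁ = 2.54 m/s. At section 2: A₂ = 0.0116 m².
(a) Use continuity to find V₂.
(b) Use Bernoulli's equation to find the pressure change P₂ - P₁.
(a) Continuity: A₁V₁=A₂V₂ -> V₂=A₁V₁/A₂=0.0202*2.54/0.0116=4.42 m/s
(b) Bernoulli: P₂-P₁=0.5*rho*(V₁^2-V₂^2)/1000=0.5*1025*(2.54^2-4.42^2)/1000=-6.706 kPa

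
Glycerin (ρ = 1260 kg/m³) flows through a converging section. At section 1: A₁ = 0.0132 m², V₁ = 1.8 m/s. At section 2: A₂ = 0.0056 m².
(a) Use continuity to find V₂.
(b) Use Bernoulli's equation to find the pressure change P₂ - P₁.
(a) Continuity: A₁V₁=A₂V₂ -> V₂=A₁V₁/A₂=0.0132*1.8/0.0056=4.24 m/s
(b) Bernoulli: P₂-P₁=0.5*rho*(V₁^2-V₂^2)/1000=0.5*1260*(1.8^2-4.24^2)/1000=-9.285 kPa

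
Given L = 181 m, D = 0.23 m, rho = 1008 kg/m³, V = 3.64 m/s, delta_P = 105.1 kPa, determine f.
Formula: \Delta P = f \frac{L}{D} \frac{\rho V^2}{2}
Substituting knowns: 105.1 = f·(181/0.23)·0.5·1008·3.64²/1000
Solving for f: f = (105.1·1000)/((181/0.23)·0.5·1008·3.64²) = 0.02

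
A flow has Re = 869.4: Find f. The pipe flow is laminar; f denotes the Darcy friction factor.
Formula: f = \frac{64}{Re}
f = 64/869.4 = 0.07361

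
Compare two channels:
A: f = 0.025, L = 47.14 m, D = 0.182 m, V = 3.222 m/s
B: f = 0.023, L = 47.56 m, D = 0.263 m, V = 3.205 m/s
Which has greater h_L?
h_L(A) = 3.426 m, h_L(B) = 2.178 m. Answer: A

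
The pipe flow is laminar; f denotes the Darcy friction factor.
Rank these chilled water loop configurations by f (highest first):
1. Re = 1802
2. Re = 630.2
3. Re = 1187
Case 1: f = 0.03552
Case 2: f = 0.1016
Case 3: f = 0.05392
Ranking (highest first): 2, 3, 1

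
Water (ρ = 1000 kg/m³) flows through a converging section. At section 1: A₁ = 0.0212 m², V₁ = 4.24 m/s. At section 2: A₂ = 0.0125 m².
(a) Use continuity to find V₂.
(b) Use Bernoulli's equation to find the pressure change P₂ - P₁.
(a) Continuity: A₁V₁=A₂V₂ -> V₂=A₁V₁/A₂=0.0212*4.24/0.0125=7.19 m/s
(b) Bernoulli: P₂-P₁=0.5*rho*(V₁^2-V₂^2)/1000=0.5*1000*(4.24^2-7.19^2)/1000=-16.86 kPa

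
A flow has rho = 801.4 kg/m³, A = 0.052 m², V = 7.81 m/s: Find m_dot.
Formula: \dot{m} = \rho A V
m_dot = 801.4·0.052·7.81 = 325.5 kg/s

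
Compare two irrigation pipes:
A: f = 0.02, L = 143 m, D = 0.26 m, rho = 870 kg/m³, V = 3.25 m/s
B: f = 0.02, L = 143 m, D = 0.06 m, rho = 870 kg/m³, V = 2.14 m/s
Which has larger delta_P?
delta_P(A) = 50.54 kPa, delta_P(B) = 94.96 kPa. Answer: B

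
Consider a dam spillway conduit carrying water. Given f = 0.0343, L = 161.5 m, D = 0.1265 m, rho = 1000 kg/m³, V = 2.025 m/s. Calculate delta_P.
Formula: \Delta P = f \frac{L}{D} \frac{\rho V^2}{2}
delta_P = 0.0343·(161.5/0.1265)·0.5·1000·2.025²/1000 = 89.78 kPa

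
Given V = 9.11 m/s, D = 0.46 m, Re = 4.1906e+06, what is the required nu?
Formula: Re = \frac{V D}{\nu}
Substituting knowns: 4.1906e+06 = 9.11·0.46/nu
Solving for nu: nu = 9.11·0.46/4.1906e+06 = 1.000e-06 m²/s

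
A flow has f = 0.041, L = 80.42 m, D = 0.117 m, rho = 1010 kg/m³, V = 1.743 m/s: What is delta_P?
Formula: \Delta P = f \frac{L}{D} \frac{\rho V^2}{2}
delta_P = 0.041·(80.42/0.117)·0.5·1010·1.743²/1000 = 43.24 kPa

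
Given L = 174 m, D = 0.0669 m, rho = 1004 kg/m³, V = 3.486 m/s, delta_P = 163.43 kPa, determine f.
Formula: \Delta P = f \frac{L}{D} \frac{\rho V^2}{2}
Substituting knowns: 163.43 = f·(174/0.0669)·0.5·1004·3.486²/1000
Solving for f: f = (163.43·1000)/((174/0.0669)·0.5·1004·3.486²) = 0.0103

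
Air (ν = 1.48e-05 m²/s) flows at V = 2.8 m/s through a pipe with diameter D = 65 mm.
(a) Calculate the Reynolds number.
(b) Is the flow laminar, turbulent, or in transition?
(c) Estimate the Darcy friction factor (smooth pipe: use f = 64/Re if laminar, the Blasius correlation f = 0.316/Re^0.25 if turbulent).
(a) Re = V·D/ν = 2.8·0.065/1.48e-05 = 12297
(b) Flow regime: turbulent (Re > 4000)
(c) Friction factor: f = 0.316/Re^0.25 = 0.316/12297^0.25 = 0.03001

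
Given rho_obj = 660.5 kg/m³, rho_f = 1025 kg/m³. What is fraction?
Formula: f_{sub} = \frac{\rho_{obj}}{\rho_f}
fraction = 660.5/1025 = 0.6444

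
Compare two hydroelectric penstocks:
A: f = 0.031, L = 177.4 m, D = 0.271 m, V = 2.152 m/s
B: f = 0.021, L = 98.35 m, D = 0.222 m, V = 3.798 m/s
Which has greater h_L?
h_L(A) = 4.79 m, h_L(B) = 6.84 m. Answer: B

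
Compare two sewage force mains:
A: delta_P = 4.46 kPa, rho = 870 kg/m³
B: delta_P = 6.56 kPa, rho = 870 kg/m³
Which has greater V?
V(A) = 3.202 m/s, V(B) = 3.883 m/s. Answer: B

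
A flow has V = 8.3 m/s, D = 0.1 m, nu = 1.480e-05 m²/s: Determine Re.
Formula: Re = \frac{V D}{\nu}
Re = 8.3·0.1/1.480e-05 = 56081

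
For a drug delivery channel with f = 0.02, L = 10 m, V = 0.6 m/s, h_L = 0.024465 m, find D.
Formula: h_L = f \frac{L}{D} \frac{V^2}{2g}
Substituting knowns: 0.024465 = 0.02·(10/D)·0.6²/(2·9.81)
Solving for D: D = 0.02·10·0.6²/(2·9.81·0.024465) = 0.15 m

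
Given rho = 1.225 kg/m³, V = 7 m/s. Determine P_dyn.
Formula: P_{dyn} = \frac{1}{2} \rho V^2
P_dyn = 0.5·1.225·7²/1000 = 0.03001 kPa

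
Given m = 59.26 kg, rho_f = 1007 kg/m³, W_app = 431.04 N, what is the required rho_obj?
Formula: W_{app} = mg\left(1 - \frac{\rho_f}{\rho_{obj}}\right)
Substituting knowns: 431.04 = 59.26·9.81·(1 − 1007/rho_obj)
Solving for rho_obj: rho_obj = 1007/(1 − 431.04/(59.26·9.81)) = 3895 kg/m³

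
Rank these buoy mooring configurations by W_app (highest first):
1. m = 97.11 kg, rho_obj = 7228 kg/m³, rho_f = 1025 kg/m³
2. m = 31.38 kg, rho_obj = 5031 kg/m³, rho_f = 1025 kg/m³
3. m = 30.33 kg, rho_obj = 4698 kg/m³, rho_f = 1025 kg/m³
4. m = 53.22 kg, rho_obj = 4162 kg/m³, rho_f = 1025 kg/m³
Case 1: W_app = 817.6 N
Case 2: W_app = 245.1 N
Case 3: W_app = 232.6 N
Case 4: W_app = 393.5 N
Ranking (highest first): 1, 4, 2, 3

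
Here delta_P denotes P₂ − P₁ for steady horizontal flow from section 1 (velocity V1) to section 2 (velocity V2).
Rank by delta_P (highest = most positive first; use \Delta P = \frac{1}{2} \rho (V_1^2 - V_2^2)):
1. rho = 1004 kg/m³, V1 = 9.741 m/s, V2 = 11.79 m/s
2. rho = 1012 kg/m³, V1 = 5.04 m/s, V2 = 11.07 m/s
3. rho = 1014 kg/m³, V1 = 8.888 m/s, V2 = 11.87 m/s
Case 1: delta_P = -22.15 kPa
Case 2: delta_P = -49.15 kPa
Case 3: delta_P = -31.38 kPa
Ranking (highest first): 1, 3, 2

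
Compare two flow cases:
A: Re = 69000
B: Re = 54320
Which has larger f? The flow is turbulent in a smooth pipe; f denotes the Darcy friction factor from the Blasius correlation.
f(A) = 0.0195, f(B) = 0.0207. Answer: B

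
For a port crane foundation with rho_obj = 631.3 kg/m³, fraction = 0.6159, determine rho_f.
Formula: f_{sub} = \frac{\rho_{obj}}{\rho_f}
Substituting knowns: 0.6159 = 631.3/rho_f
Solving for rho_f: rho_f = 631.3/0.6159 = 1025 kg/m³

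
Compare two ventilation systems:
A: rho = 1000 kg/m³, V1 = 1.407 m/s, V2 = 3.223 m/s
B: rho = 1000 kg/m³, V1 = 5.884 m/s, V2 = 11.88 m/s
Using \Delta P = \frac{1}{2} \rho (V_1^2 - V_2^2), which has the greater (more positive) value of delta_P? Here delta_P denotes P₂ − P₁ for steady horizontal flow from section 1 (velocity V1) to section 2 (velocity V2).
delta_P(A) = -4.204 kPa, delta_P(B) = -53.26 kPa. Answer: A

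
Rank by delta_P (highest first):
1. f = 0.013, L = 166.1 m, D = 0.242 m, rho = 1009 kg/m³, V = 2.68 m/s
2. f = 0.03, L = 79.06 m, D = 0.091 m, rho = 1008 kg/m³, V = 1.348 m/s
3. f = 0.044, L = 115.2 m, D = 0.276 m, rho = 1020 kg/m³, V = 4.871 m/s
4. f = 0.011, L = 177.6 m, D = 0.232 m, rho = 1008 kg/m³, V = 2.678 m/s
Case 1: delta_P = 32.33 kPa
Case 2: delta_P = 23.87 kPa
Case 3: delta_P = 222.2 kPa
Case 4: delta_P = 30.44 kPa
Ranking (highest first): 3, 1, 4, 2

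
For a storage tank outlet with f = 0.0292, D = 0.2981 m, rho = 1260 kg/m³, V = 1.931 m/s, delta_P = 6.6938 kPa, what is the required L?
Formula: \Delta P = f \frac{L}{D} \frac{\rho V^2}{2}
Substituting knowns: 6.6938 = 0.0292·(L/0.2981)·0.5·1260·1.931²/1000
Solving for L: L = (6.6938·1000)·0.2981/(0.0292·0.5·1260·1.931²) = 29.09 m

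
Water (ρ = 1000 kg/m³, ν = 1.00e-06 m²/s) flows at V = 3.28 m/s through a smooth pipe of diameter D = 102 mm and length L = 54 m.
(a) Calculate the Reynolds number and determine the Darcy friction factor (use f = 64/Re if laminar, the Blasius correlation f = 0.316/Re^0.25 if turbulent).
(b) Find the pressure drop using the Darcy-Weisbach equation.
(a) Re = V·D/ν = 3.28·0.102/1.00e-06 = 334560 → turbulent (Re > 4000); f = 0.316/Re^0.25 = 0.316/334560^0.25 = 0.013139 (Blasius is strictly valid for Re ≲ 1e5; used here as the smooth-pipe estimate the problem specifies)
(b) Darcy-Weisbach: ΔP = f·(L/D)·½ρV²/1000 = 0.013139·(54/0.102)·½·1000·3.28²/1000 = 37.42 kPa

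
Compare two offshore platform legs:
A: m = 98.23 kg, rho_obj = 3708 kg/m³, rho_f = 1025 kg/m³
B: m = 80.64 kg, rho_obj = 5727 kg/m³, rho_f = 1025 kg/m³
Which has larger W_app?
W_app(A) = 697.3 N, W_app(B) = 649.5 N. Answer: A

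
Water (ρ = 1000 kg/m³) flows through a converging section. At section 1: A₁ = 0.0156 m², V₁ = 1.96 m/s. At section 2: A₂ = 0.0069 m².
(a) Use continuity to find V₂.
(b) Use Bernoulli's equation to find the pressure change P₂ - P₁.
(a) Continuity: A₁V₁=A₂V₂ -> V₂=A₁V₁/A₂=0.0156*1.96/0.0069=4.43 m/s
(b) Bernoulli: P₂-P₁=0.5*rho*(V₁^2-V₂^2)/1000=0.5*1000*(1.96^2-4.43^2)/1000=-7.892 kPa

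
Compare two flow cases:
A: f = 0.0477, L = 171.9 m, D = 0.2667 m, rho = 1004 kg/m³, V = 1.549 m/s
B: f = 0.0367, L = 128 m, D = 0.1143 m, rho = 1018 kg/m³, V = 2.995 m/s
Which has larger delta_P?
delta_P(A) = 37.03 kPa, delta_P(B) = 187.6 kPa. Answer: B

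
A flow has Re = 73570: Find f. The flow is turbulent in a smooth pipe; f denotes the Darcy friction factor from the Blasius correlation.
Formula: f = \frac{0.316}{Re^{0.25}}
f = 0.316/73570^0.25 = 0.01919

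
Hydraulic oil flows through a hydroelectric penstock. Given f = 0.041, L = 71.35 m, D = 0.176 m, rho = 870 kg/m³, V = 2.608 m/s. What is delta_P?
Formula: \Delta P = f \frac{L}{D} \frac{\rho V^2}{2}
delta_P = 0.041·(71.35/0.176)·0.5·870·2.608²/1000 = 49.18 kPa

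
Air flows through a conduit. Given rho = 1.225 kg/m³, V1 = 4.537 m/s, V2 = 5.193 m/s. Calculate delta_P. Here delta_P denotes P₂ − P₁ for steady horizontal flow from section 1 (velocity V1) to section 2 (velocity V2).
Formula: \Delta P = \frac{1}{2} \rho (V_1^2 - V_2^2)
delta_P = 0.5·1.225·(4.537² − 5.193²)/1000 = -0.00391 kPa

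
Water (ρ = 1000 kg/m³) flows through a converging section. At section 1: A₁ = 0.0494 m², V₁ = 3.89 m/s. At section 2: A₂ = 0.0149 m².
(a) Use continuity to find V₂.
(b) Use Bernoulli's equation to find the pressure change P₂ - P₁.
(a) Continuity: A₁V₁=A₂V₂ -> V₂=A₁V₁/A₂=0.0494*3.89/0.0149=12.90 m/s
(b) Bernoulli: P₂-P₁=0.5*rho*(V₁^2-V₂^2)/1000=0.5*1000*(3.89^2-12.90^2)/1000=-75.64 kPa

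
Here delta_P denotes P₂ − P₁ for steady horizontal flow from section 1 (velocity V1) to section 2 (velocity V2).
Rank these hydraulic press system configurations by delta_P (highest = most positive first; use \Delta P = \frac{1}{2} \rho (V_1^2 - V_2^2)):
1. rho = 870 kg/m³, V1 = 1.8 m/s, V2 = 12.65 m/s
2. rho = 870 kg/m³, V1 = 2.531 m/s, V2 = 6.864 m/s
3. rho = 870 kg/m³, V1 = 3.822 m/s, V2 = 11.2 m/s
Case 1: delta_P = -68.2 kPa
Case 2: delta_P = -17.71 kPa
Case 3: delta_P = -48.21 kPa
Ranking (highest first): 2, 3, 1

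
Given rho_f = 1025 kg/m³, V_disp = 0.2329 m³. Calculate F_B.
Formula: F_B = \rho_f g V_{disp}
F_B = 1025·9.81·0.2329 = 2342 N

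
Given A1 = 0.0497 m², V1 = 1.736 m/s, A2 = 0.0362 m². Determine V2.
Formula: V_2 = \frac{A_1 V_1}{A_2}
V2 = 0.0497·1.736/0.0362 = 2.383 m/s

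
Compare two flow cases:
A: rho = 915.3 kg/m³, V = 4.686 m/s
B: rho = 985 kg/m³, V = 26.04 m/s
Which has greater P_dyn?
P_dyn(A) = 10.05 kPa, P_dyn(B) = 334 kPa. Answer: B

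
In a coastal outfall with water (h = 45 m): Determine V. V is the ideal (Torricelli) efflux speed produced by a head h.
Formula: V = \sqrt{2 g h}
V = √(2·9.81·45) = 29.71 m/s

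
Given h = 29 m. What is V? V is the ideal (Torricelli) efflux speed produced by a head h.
Formula: V = \sqrt{2 g h}
V = √(2·9.81·29) = 23.85 m/s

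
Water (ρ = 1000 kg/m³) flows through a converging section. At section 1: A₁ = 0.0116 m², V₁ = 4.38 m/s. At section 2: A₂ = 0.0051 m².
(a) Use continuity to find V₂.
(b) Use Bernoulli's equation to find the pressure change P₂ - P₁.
(a) Continuity: A₁V₁=A₂V₂ -> V₂=A₁V₁/A₂=0.0116*4.38/0.0051=9.96 m/s
(b) Bernoulli: P₂-P₁=0.5*rho*(V₁^2-V₂^2)/1000=0.5*1000*(4.38^2-9.96^2)/1000=-40.01 kPa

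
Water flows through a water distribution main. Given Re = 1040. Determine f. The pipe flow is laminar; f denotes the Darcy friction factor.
Formula: f = \frac{64}{Re}
f = 64/1040 = 0.06154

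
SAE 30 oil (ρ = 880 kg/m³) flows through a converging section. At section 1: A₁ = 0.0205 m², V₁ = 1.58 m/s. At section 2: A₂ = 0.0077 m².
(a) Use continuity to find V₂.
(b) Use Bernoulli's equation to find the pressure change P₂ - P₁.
(a) Continuity: A₁V₁=A₂V₂ -> V₂=A₁V₁/A₂=0.0205*1.58/0.0077=4.21 m/s
(b) Bernoulli: P₂-P₁=0.5*rho*(V₁^2-V₂^2)/1000=0.5*880*(1.58^2-4.21^2)/1000=-6.7 kPa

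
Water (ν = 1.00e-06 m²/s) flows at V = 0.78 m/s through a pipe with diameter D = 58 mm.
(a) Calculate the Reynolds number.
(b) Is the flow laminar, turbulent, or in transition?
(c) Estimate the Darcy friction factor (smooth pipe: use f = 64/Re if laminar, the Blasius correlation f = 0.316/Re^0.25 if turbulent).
(a) Re = V·D/ν = 0.78·0.058/1.00e-06 = 45240
(b) Flow regime: turbulent (Re > 4000)
(c) Friction factor: f = 0.316/Re^0.25 = 0.316/45240^0.25 = 0.02167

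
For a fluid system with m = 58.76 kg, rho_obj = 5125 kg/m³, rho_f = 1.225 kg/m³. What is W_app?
Formula: W_{app} = mg\left(1 - \frac{\rho_f}{\rho_{obj}}\right)
W_app = 58.76·9.81·(1 − 1.225/5125) = 576.3 N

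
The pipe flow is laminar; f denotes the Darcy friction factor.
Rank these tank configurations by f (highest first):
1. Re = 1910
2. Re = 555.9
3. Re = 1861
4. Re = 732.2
Case 1: f = 0.03351
Case 2: f = 0.1151
Case 3: f = 0.03439
Case 4: f = 0.08741
Ranking (highest first): 2, 4, 3, 1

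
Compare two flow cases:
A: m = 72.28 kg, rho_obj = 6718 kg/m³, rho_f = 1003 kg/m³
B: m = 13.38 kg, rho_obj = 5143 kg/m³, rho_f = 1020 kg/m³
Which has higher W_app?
W_app(A) = 603.2 N, W_app(B) = 105.2 N. Answer: A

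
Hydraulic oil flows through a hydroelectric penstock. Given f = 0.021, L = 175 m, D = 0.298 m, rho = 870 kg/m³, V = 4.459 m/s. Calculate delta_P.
Formula: \Delta P = f \frac{L}{D} \frac{\rho V^2}{2}
delta_P = 0.021·(175/0.298)·0.5·870·4.459²/1000 = 106.7 kPa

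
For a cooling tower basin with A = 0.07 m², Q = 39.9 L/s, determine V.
Formula: Q = A V
Substituting knowns: 39.9 = 0.07·V·1000
Solving for V: V = (39.9/1000)/0.07 = 0.57 m/s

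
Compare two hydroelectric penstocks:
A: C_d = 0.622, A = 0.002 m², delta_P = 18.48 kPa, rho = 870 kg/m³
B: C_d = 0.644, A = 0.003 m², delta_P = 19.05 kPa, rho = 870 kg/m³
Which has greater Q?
Q(A) = 8.108 L/s, Q(B) = 12.79 L/s. Answer: B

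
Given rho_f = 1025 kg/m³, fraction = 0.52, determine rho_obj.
Formula: f_{sub} = \frac{\rho_{obj}}{\rho_f}
Substituting knowns: 0.52 = rho_obj/1025
Solving for rho_obj: rho_obj = 0.52·1025 = 533 kg/m³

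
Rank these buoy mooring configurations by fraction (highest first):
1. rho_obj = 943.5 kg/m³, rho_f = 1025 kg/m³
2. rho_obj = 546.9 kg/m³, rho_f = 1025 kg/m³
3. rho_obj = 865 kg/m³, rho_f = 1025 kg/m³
Case 1: fraction = 0.9205
Case 2: fraction = 0.5336
Case 3: fraction = 0.8439
Ranking (highest first): 1, 3, 2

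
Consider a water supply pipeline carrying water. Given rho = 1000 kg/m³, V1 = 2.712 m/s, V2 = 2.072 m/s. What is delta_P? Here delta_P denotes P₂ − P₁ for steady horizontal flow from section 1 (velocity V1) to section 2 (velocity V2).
Formula: \Delta P = \frac{1}{2} \rho (V_1^2 - V_2^2)
delta_P = 0.5·1000·(2.712² − 2.072²)/1000 = 1.531 kPa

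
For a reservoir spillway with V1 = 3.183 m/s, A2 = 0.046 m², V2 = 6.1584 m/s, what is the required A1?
Formula: V_2 = \frac{A_1 V_1}{A_2}
Substituting knowns: 6.1584 = A1·3.183/0.046
Solving for A1: A1 = 6.1584·0.046/3.183 = 0.089 m²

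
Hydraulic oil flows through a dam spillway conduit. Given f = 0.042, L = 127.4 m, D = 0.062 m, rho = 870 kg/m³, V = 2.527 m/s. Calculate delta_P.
Formula: \Delta P = f \frac{L}{D} \frac{\rho V^2}{2}
delta_P = 0.042·(127.4/0.062)·0.5·870·2.527²/1000 = 239.7 kPa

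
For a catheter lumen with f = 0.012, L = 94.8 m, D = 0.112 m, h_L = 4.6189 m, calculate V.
Formula: h_L = f \frac{L}{D} \frac{V^2}{2g}
Substituting knowns: 4.6189 = 0.012·(94.8/0.112)·V²/(2·9.81)
Solving for V: V = √(4.6189·2·9.81/(0.012·(94.8/0.112))) = 2.987 m/s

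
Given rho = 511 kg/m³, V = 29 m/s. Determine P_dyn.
Formula: P_{dyn} = \frac{1}{2} \rho V^2
P_dyn = 0.5·511·29²/1000 = 214.9 kPa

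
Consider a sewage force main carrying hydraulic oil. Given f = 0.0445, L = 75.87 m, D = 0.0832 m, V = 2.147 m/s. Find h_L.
Formula: h_L = f \frac{L}{D} \frac{V^2}{2g}
h_L = 0.0445·(75.87/0.0832)·2.147²/(2·9.81) = 9.534 m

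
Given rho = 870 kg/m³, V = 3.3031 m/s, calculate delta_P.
Formula: V = \sqrt{\frac{2 \Delta P}{\rho}}
Substituting knowns: 3.3031 = √(2·(delta_P·1000)/870)
Solving for delta_P: delta_P = 3.3031²·870/2/1000 = 4.746 kPa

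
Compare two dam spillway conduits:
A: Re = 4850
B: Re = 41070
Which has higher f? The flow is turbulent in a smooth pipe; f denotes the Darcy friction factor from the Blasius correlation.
f(A) = 0.03787, f(B) = 0.0222. Answer: A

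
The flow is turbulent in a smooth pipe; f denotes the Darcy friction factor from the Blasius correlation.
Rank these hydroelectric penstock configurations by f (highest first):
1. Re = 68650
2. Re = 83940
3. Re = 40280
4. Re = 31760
Case 1: f = 0.01952
Case 2: f = 0.01856
Case 3: f = 0.02231
Case 4: f = 0.02367
Ranking (highest first): 4, 3, 1, 2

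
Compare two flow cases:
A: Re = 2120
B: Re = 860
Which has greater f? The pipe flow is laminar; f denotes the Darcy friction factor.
f(A) = 0.03019, f(B) = 0.07442. Answer: B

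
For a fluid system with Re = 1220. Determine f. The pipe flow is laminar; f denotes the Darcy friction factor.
Formula: f = \frac{64}{Re}
f = 64/1220 = 0.05246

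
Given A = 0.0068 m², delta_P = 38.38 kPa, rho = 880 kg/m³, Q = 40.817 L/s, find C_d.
Formula: Q = C_d A \sqrt{\frac{2 \Delta P}{\rho}}
Substituting knowns: 40.817 = C_d·0.0068·√(2·(38.38·1000)/880)·1000
Solving for C_d: C_d = (40.817/1000)/(0.0068·√(2·(38.38·1000)/880)) = 0.6427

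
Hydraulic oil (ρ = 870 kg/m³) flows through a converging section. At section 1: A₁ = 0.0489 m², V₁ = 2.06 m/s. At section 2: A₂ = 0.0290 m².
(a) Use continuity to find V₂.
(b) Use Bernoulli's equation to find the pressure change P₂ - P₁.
(a) Continuity: A₁V₁=A₂V₂ -> V₂=A₁V₁/A₂=0.0489*2.06/0.0290=3.47 m/s
(b) Bernoulli: P₂-P₁=0.5*rho*(V₁^2-V₂^2)/1000=0.5*870*(2.06^2-3.47^2)/1000=-3.392 kPa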